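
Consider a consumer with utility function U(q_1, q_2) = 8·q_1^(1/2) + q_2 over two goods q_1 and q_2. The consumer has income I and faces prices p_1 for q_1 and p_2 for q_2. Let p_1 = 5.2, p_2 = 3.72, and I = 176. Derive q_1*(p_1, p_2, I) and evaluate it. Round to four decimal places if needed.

Thus q_1* = (4·p_2/p_1)² — independent of I — with the rest of income spent on q_2.
Plugging in: q_1* = (4·3.72/5.2)² = 8.1884.

q_1* = 8.1884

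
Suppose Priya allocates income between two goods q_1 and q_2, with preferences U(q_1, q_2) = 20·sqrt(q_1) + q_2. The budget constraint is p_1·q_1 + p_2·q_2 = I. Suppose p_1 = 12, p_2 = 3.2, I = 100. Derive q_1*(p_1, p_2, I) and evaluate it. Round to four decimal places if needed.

q_1* = 7.1111

MU_q_1 = 10/√q_1, MU_q_2 = 1. Tangency: 10/√q_1 = p_1/p_2.
Thus q_1* = (10·p_2/p_1)² — independent of I — with the rest of income spent on q_2.
Plugging in: q_1* = (10·3.2/12)² = 7.1111.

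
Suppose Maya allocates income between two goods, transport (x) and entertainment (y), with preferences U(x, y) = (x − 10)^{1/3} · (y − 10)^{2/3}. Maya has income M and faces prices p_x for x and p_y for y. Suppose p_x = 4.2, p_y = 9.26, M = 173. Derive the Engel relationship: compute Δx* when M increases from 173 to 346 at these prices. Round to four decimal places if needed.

Δx* = 13.7302

Discretionary income = 173 − 10·4.2 − 10·9.26 = 38.4; x* = 10 + 1/3·38.4/4.2 = 13.0476.
At M' = 346: x* = 26.7778. Change: 26.7778 − 13.0476 = 13.7302.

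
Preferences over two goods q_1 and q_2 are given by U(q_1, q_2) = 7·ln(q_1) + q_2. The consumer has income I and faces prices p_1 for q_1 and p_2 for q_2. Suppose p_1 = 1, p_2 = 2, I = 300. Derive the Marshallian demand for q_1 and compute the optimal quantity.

q_1* = 14

MU_q_1 = 7/q_1, MU_q_2 = 1. Tangency: 7/q_1 = p_1/p_2.
So q_1*(p_1,p_2) = 7·p_2/p_1, independent of income; and q_2* = (I − 7·p_2)/p_2.
At the given prices: q_1* = 7·2/1 = 14.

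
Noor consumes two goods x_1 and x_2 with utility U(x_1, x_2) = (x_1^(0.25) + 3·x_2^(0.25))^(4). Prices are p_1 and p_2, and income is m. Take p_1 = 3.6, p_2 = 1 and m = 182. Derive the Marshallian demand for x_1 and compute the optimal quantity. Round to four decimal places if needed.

MRS = MU_x_1/MU_x_2 = (1/3)·(x_2/x_1)^(0.75). Set equal to p_1/p_2.
Solve for the ratio: x_2/x_1 = [3·p_1/p_2]^(4/3).
With the ratio pinned down, the budget gives x_1* = m/(p_1 + p_2·(x_2/x_1)) and x_2* = (x_2/x_1)·x_1*.
Numerically x_2/x_1 = 23.872524, so x_1* = 182/(3.6 + 1·23.872524) = 6.6248.

x_1* = 6.6248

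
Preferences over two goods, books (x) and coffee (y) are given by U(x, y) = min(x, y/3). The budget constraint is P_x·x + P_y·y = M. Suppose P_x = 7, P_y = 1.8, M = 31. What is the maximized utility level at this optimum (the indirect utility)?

Leontief preferences: the optimum is at the kink where x/1 = y/3, i.e. y = 3·x.
Budget: P_x·x + P_y·3·x = M, so (P_x + 3·P_y)·x = M.
Demand: x*(P_x,P_y,M) = M/(P_x + 3·P_y), y* = 3·M/(P_x + 3·P_y).
Here 7 + 3·1.8 = 12.4, giving x* = 2.5 and y* = 7.5.
Utility at the optimum: U(2.5, 7.5) = 2.5.

V = 2.5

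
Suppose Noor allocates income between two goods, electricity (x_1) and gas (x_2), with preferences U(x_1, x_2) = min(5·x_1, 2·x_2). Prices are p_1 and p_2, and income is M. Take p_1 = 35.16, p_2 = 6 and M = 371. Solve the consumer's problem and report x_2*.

Demand: x_1*(p_1,p_2,M) = 2·M/(2·p_1 + 5·p_2), x_2* = 5·M/(2·p_1 + 5·p_2).
Here 2·35.16 + 5·6 = 100.32, giving x_2* = 18.4908.

x_2* = 18.4908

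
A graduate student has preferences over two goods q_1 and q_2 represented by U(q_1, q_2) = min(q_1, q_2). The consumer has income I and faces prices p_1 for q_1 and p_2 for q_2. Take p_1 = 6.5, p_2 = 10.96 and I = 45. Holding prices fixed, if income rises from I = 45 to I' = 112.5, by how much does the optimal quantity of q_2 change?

Leontief preferences: the optimum is at the kink where q_1/1 = q_2/1, i.e. q_2 = q_1.
Budget: p_1·q_1 + p_2·q_1 = I, so (p_1 + p_2)·q_1 = I.
Demand: q_1*(p_1,p_2,I) = I/(p_1 + p_2), q_2* = I/(p_1 + p_2).
Here 6.5 + 10.96 = 17.46, giving q_2* = 2.5773.
At I' = 112.5: q_2* = 6.4433. Change: 6.4433 − 2.5773 = 3.866.

Δq_2* = 3.866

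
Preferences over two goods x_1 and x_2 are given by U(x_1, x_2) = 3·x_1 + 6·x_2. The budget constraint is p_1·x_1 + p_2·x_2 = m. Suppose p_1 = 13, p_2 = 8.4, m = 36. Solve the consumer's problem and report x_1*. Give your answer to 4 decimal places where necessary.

Perfect substitutes: compare marginal utility per dollar. 3/p_1 vs 6/p_2 → 0.2308 vs 0.7143.
x_2 gives more utility per dollar, so spend all income on x_2: x_2* = m/p_2, x_1* = 0.
Numerically: x_1* = 0, x_2* = 4.2857.

x_1* = 0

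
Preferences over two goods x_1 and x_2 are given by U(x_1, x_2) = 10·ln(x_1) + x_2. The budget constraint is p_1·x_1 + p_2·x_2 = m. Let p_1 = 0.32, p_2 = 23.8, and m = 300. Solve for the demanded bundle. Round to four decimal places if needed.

MU_x_1 = 10/x_1, MU_x_2 = 1. Tangency: 10/x_1 = p_1/p_2.
So x_1*(p_1,p_2) = 10·p_2/p_1, independent of income; and x_2* = (m − 10·p_2)/p_2.
At the given prices: x_1* = 10·23.8/0.32 = 743.75, and x_2* = 2.605.

x_1* = 743.75, x_2* = 2.605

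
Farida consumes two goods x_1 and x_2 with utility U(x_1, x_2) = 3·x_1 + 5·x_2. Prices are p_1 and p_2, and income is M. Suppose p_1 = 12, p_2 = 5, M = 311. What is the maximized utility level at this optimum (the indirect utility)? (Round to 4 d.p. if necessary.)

V = 311

Linear utility — the consumer picks whichever good has higher MU/price: 3/12 = 0.25 vs 5/5 = 1.
x_2 gives more utility per dollar, so spend all income on x_2: x_2* = M/p_2, x_1* = 0.
Numerically: x_1* = 0, x_2* = 62.2.
Utility at the optimum: U(0, 62.2) = 311.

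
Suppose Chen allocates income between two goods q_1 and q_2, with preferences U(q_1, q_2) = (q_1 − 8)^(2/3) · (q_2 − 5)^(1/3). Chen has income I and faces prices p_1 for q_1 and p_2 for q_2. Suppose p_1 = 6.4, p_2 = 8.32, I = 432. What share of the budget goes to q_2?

MRS = 2·(q_2−5)/(q_1−8). Tangency with p_1/p_2 gives q_2−5 = (1/2)·(p_1/p_2)·(q_1−8).
After buying the subsistence bundle (8, 5), a share 2/3 of the remaining income goes to q_1: q_1* = 8 + 2/3·(I − 8p_1 − 5p_2)/p_1.
Discretionary income = 432 − 8·6.4 − 5·8.32 = 339.2; q_1* = 8 + 2/3·339.2/6.4 = 43.3333; q_2* = 5 + 1/3·339.2/8.32 = 18.5897.
Expenditure on q_2: 8.32·18.5897 = 154.6667; share = 0.358.

share on q_2 = 0.358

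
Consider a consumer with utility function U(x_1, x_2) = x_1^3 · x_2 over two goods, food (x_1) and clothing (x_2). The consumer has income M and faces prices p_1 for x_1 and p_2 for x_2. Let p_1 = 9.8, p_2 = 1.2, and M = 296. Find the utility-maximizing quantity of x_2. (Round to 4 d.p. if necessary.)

x_2* = 61.6667

MU_x_1/MU_x_2 = (3·x_2)/(x_1); tangency sets this equal to p_1/p_2.
Rearranging, p_2·x_2 = (1/3)·p_1·x_1. Substituting into the budget gives p_1·x_1·(1 + (1/3)) = M.
Demand: x_1*(p_1,p_2,M) = 0.75·M/p_1 and x_2* = 0.25·M/p_2.
At p_1=9.8, p_2=1.2, M=296: x_2* = 0.25·296/1.2 = 61.6667.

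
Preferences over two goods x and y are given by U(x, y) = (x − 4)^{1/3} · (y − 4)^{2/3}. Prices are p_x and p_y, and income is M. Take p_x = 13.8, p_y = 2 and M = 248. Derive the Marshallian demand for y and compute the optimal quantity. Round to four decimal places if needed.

y* = 65.6

Discretionary income = 248 − 4·13.8 − 4·2 = 184.8; y* = 4 + 2/3·184.8/2 = 65.6.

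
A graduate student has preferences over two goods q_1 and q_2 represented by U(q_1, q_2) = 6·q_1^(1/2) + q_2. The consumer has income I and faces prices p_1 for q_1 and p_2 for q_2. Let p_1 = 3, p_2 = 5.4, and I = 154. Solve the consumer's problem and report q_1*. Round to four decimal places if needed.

MU_q_1 = 3/√q_1, MU_q_2 = 1. Tangency: 3/√q_1 = p_1/p_2.
Solve: √q_1 = 3·p_2/p_1, so q_1*(p_1,p_2) = (3·p_2/p_1)², and q_2* = (I − p_1·q_1*)/p_2.
Plugging in: q_1* = (3·5.4/3)² = 29.16.

q_1* = 29.16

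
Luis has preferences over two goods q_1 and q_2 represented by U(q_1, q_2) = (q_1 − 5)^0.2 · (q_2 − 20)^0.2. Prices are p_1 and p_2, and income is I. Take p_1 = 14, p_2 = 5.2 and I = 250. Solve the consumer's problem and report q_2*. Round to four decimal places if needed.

Let q_1' = q_1−5, q_2' = q_2−20. MRS = q_2'/q_1' = p_1/p_2.
Substituting into the budget: q_1* = 5 + 0.5·(I − 5·p_1 − 20·p_2)/p_1, and q_2* = 20 + 0.5·(…)/p_2.
Discretionary income = 250 − 5·14 − 20·5.2 = 76; q_2* = 20 + 0.5·76/5.2 = 27.3077.

q_2* = 27.3077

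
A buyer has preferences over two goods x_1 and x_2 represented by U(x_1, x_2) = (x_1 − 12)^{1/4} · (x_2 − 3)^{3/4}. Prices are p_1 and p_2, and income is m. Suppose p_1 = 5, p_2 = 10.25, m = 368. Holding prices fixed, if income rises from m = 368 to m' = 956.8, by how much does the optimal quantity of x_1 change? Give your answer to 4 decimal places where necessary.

Δx_1* = 29.44

MRS = (1/3)·(x_2−3)/(x_1−12). Tangency with p_1/p_2 gives x_2−3 = 3·(p_1/p_2)·(x_1−12).
Substituting into the budget: x_1* = 12 + 0.25·(m − 12·p_1 − 3·p_2)/p_1, and x_2* = 3 + 0.75·(…)/p_2.
Discretionary income = 368 − 12·5 − 3·10.25 = 277.25; x_1* = 12 + 0.25·277.25/5 = 25.8625.
At m' = 956.8: x_1* = 55.3025. Change: 55.3025 − 25.8625 = 29.44.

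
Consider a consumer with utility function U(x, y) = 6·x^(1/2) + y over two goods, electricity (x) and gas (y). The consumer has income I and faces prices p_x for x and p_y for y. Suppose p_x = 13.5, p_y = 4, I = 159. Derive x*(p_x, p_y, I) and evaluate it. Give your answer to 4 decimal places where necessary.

Utility is quasi-linear in y; the FOC for x is 3/√x = p_x/p_y.
Solve: √x = 3·p_y/p_x, so x*(p_x,p_y) = (3·p_y/p_x)², and y* = (I − p_x·x*)/p_y.
Plugging in: x* = (3·4/13.5)² = 0.7901.

x* = 0.7901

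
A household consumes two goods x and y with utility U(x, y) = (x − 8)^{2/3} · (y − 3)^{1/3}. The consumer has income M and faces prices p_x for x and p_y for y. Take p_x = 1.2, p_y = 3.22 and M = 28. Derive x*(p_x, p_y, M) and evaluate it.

x* = 12.8556

MRS = 2·(y−3)/(x−8). Tangency with p_x/p_y gives y−3 = (1/2)·(p_x/p_y)·(x−8).
After buying the subsistence bundle (8, 3), a share 2/3 of the remaining income goes to x: x* = 8 + 2/3·(M − 8p_x − 3p_y)/p_x.
Discretionary income = 28 − 8·1.2 − 3·3.22 = 8.74; x* = 8 + 2/3·8.74/1.2 = 12.8556.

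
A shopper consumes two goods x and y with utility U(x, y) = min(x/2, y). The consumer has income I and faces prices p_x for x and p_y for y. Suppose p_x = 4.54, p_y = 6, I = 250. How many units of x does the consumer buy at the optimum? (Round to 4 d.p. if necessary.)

x* = 33.1565

Demand: x*(p_x,p_y,I) = 2·I/(2·p_x + p_y), y* = I/(2·p_x + p_y).
Here 2·4.54 + 6 = 15.08, giving x* = 33.1565.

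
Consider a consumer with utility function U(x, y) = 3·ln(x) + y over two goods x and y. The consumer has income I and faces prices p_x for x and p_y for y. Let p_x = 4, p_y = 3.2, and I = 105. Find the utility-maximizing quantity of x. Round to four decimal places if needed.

MU_x = 3/x, MU_y = 1. Tangency: 3/x = p_x/p_y.
So x*(p_x,p_y) = 3·p_y/p_x, independent of income; and y* = (I − 3·p_y)/p_y.
At the given prices: x* = 3·3.2/4 = 2.4.

x* = 2.4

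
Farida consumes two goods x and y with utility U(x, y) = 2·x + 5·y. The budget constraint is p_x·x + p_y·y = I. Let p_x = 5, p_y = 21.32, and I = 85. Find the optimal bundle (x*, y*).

Linear utility — the consumer picks whichever good has higher MU/price: 2/5 = 0.4 vs 5/21.32 = 0.2345.
x gives more utility per dollar, so spend all income on x: x* = I/p_x, y* = 0.
Numerically: x* = 17, y* = 0.

x* = 17, y* = 0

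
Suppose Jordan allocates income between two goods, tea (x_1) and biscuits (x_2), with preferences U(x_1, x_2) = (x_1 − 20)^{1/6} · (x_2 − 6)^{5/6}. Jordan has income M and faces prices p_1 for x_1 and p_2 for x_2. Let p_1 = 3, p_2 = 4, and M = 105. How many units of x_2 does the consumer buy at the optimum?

x_2* = 10.375

This is Cobb-Douglas in (x_1−20, x_2−6): tangency gives 1/6·p_2·(x_2−6) = 5/6·p_1·(x_1−20).
Substituting into the budget: x_1* = 20 + 1/6·(M − 20·p_1 − 6·p_2)/p_1, and x_2* = 6 + 5/6·(…)/p_2.
Discretionary income = 105 − 20·3 − 6·4 = 21; x_2* = 6 + 5/6·21/4 = 10.375.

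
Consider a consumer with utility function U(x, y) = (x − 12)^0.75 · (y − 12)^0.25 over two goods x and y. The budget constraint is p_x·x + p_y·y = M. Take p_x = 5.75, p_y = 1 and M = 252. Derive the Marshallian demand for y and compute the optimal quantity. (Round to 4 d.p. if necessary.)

y* = 54.75

Substituting into the budget: x* = 12 + 0.75·(M − 12·p_x − 12·p_y)/p_x, and y* = 12 + 0.25·(…)/p_y.
Discretionary income = 252 − 12·5.75 − 12·1 = 171; y* = 12 + 0.25·171/1 = 54.75.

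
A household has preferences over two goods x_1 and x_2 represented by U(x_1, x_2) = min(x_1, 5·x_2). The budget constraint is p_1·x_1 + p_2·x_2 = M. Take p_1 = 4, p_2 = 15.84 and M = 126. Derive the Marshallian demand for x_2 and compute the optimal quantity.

x_2* = 3.5156

Leontief preferences: the optimum is at the kink where x_1/5 = x_2/1, i.e. x_2 = (1/5)·x_1.
Budget: p_1·x_1 + p_2·(1/5)·x_1 = M, so (5·p_1 + p_2)·x_1 = 5·M.
Demand: x_1*(p_1,p_2,M) = 5·M/(5·p_1 + p_2), x_2* = M/(5·p_1 + p_2).
Here 5·4 + 15.84 = 35.84, giving x_2* = 3.5156.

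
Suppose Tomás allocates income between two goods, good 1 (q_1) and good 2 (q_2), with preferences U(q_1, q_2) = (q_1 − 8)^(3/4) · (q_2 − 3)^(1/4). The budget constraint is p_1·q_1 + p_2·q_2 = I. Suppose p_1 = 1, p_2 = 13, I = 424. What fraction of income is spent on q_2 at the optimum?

Let q_1' = q_1−8, q_2' = q_2−3. MRS = 3·q_2'/q_1' = p_1/p_2.
After buying the subsistence bundle (8, 3), a share 0.75 of the remaining income goes to q_1: q_1* = 8 + 0.75·(I − 8p_1 − 3p_2)/p_1.
Discretionary income = 424 − 8·1 − 3·13 = 377; q_1* = 8 + 0.75·377/1 = 290.75; q_2* = 3 + 0.25·377/13 = 10.25.
Expenditure on q_2: 13·10.25 = 133.25; share = 0.3143.

share on q_2 = 0.3143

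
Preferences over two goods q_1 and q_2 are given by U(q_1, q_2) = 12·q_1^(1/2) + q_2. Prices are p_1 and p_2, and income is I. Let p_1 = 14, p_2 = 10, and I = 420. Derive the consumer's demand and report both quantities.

Utility is quasi-linear in q_2; the FOC for q_1 is 6/√q_1 = p_1/p_2.
Thus q_1* = (6·p_2/p_1)² — independent of I — with the rest of income spent on q_2.
Plugging in: q_1* = (6·10/14)² = 18.3673, q_2* = 16.2857.

q_1* = 18.3673, q_2* = 16.2857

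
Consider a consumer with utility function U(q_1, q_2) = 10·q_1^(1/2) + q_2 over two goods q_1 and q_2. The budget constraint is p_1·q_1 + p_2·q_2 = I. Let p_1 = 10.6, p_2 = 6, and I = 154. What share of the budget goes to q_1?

share on q_1 = 0.5513

Thus q_1* = (5·p_2/p_1)² — independent of I — with the rest of income spent on q_2.
Plugging in: q_1* = (5·6/10.6)² = 8.01, q_2* = 11.5157.
Expenditure on q_1: 10.6·8.01 = 84.9057; share = 0.5513.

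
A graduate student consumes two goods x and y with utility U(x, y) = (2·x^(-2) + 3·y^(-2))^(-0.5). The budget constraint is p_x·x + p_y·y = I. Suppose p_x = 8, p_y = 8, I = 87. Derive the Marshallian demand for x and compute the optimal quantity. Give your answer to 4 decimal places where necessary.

From the CES first-order condition, (2/3)·(y/x)^(3) = p_x/p_y.
Solve for the ratio: y/x = [(3/2)·p_x/p_y]^(1/3).
With the ratio pinned down, the budget gives x* = I/(p_x + p_y·(y/x)) and y* = (y/x)·x*.
Numerically y/x = 1.144714, so x* = 87/(8 + 8·1.144714) = 5.0706.

x* = 5.0706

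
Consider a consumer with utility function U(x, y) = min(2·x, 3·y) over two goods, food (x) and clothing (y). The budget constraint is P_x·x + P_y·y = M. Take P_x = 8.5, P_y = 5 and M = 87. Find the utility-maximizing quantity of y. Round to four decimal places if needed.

y* = 4.9014

Leontief preferences: the optimum is at the kink where x/3 = y/2, i.e. y = (2/3)·x.
Budget: P_x·x + P_y·(2/3)·x = M, so (3·P_x + 2·P_y)·x = 3·M.
Demand: x*(P_x,P_y,M) = 3·M/(3·P_x + 2·P_y), y* = 2·M/(3·P_x + 2·P_y).
Here 3·8.5 + 2·5 = 35.5, giving y* = 4.9014.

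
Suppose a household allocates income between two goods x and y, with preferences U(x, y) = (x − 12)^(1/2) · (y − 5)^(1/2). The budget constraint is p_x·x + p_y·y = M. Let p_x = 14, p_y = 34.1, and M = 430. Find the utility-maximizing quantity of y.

y* = 6.3416

This is Cobb-Douglas in (x−12, y−5): tangency gives 0.5·p_y·(y−5) = 0.5·p_x·(x−12).
Substituting into the budget: x* = 12 + 0.5·(M − 12·p_x − 5·p_y)/p_x, and y* = 5 + 0.5·(…)/p_y.
Discretionary income = 430 − 12·14 − 5·34.1 = 91.5; y* = 5 + 0.5·91.5/34.1 = 6.3416.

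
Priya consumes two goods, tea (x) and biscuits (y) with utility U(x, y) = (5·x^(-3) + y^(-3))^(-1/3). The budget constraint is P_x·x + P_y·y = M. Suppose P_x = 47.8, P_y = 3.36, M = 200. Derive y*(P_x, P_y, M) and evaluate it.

y* = 4.9795

MRS = MU_x/MU_y = 5·(y/x)^(4). Set equal to P_x/P_y.
Solve for the ratio: y/x = [(1/5)·P_x/P_y]^(0.25).
With the ratio pinned down, the budget gives x* = M/(P_x + P_y·(y/x)) and y* = (y/x)·x*.
Numerically y/x = 1.298762, so x* = 200/(47.8 + 3.36·1.298762) = 3.8341 and y* = 1.298762·3.8341 = 4.9795.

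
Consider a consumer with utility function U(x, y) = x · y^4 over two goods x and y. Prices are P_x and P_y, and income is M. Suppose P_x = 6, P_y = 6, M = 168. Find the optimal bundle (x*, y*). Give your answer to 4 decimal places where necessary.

At P_x=6, P_y=6, M=168: x* = 0.2·168/6 = 5.6, y* = 22.4.

x* = 5.6, y* = 22.4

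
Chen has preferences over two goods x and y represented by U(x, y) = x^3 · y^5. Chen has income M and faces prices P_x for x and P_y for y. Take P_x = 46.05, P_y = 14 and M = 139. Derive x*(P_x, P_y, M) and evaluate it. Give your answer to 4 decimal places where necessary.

The MRS is (3/5)·y/x. Set MRS = P_x/P_y.
So 3·P_y·y = 5·P_x·x; combined with the budget, a share 0.375 of income goes to x.
Demand: x*(P_x,P_y,M) = 0.375·M/P_x and y* = 0.625·M/P_y.
At P_x=46.05, P_y=14, M=139: x* = 0.375·139/46.05 = 1.1319.

x* = 1.1319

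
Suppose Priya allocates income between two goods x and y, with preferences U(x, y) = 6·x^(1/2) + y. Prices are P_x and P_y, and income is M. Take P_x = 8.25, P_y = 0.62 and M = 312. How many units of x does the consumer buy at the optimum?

x* = 0.0508

Utility is quasi-linear in y; the FOC for x is 3/√x = P_x/P_y.
Solve: √x = 3·P_y/P_x, so x*(P_x,P_y) = (3·P_y/P_x)², and y* = (M − P_x·x*)/P_y.
Plugging in: x* = (3·0.62/8.25)² = 0.0508.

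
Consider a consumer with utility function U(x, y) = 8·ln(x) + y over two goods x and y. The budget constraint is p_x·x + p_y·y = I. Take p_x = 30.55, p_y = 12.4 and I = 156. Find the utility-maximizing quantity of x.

x* = 3.2471

So x*(p_x,p_y) = 8·p_y/p_x, independent of income; and y* = (I − 8·p_y)/p_y.
At the given prices: x* = 8·12.4/30.55 = 3.2471.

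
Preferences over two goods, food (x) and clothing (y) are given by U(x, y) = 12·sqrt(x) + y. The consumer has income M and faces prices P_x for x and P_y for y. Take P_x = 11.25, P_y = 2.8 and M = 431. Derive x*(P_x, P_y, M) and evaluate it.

Utility is quasi-linear in y; the FOC for x is 6/√x = P_x/P_y.
Solve: √x = 6·P_y/P_x, so x*(P_x,P_y) = (6·P_y/P_x)², and y* = (M − P_x·x*)/P_y.
Plugging in: x* = (6·2.8/11.25)² = 2.23.

x* = 2.23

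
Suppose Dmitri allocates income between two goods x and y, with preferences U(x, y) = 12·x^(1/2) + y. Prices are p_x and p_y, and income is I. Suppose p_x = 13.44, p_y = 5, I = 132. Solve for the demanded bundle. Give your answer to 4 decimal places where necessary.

x* = 4.9825, y* = 13.0071

MU_x = 6/√x, MU_y = 1. Tangency: 6/√x = p_x/p_y.
Thus x* = (6·p_y/p_x)² — independent of I — with the rest of income spent on y.
Plugging in: x* = (6·5/13.44)² = 4.9825, y* = 13.0071.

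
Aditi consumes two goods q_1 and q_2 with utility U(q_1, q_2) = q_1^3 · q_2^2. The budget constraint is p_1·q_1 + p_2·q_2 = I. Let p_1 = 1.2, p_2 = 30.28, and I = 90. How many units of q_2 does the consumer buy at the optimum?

q_2* = 1.1889

MU_q_1/MU_q_2 = (3·q_2)/(2·q_1); tangency sets this equal to p_1/p_2.
Rearranging, p_2·q_2 = (2/3)·p_1·q_1. Substituting into the budget gives p_1·q_1·(1 + (2/3)) = I.
Demand: q_1*(p_1,p_2,I) = 0.6·I/p_1 and q_2* = 0.4·I/p_2.
At p_1=1.2, p_2=30.28, I=90: q_2* = 0.4·90/30.28 = 1.1889.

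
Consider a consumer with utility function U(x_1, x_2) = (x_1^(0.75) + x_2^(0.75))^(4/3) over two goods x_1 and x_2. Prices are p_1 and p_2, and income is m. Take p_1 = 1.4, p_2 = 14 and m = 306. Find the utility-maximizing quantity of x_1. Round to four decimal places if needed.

x_1* = 218.3531

MU_x_1 ∝ x_1^(-0.25), MU_x_2 ∝ x_2^(-0.25), so MRS = (x_2/x_1)^(0.25) = p_1/p_2.
Solve for the ratio: x_2/x_1 = [p_1/p_2]^(4).
Substitute x_2 = (x_2/x_1)·x_1 into the budget: x_1* = m/(p_1 + p_2·(x_2/x_1)).
Numerically x_2/x_1 = 0.0001, so x_1* = 306/(1.4 + 14·0.0001) = 218.3531.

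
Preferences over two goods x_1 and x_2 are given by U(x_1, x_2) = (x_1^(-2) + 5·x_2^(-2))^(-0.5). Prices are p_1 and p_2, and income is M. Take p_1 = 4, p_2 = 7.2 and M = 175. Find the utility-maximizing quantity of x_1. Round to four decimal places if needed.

Substitute x_2 = (x_2/x_1)·x_1 into the budget: x_1* = M/(p_1 + p_2·(x_2/x_1)).
Numerically x_2/x_1 = 1.405721, so x_1* = 175/(4 + 7.2·1.405721) = 12.3927.

x_1* = 12.3927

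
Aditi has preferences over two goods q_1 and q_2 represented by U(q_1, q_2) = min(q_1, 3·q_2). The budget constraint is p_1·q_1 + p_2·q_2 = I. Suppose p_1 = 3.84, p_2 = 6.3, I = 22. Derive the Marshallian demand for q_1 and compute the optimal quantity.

q_1* = 3.7037

With perfect complements, no substitution: consume in ratio q_1:q_2 = 3:1.
Budget: p_1·q_1 + p_2·(1/3)·q_1 = I, so (3·p_1 + p_2)·q_1 = 3·I.
Demand: q_1*(p_1,p_2,I) = 3·I/(3·p_1 + p_2), q_2* = I/(3·p_1 + p_2).
Here 3·3.84 + 6.3 = 17.82, giving q_1* = 3.7037.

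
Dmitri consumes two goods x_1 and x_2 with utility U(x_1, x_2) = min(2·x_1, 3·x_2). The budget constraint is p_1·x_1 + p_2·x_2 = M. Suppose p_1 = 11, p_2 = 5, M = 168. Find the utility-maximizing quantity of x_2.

Demand: x_1*(p_1,p_2,M) = 3·M/(3·p_1 + 2·p_2), x_2* = 2·M/(3·p_1 + 2·p_2).
Here 3·11 + 2·5 = 43, giving x_2* = 7.814.

x_2* = 7.814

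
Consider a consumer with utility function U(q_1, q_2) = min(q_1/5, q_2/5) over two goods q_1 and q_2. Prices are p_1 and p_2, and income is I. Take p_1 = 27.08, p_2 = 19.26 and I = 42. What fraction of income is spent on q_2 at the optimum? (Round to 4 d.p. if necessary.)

Leontief preferences: the optimum is at the kink where q_1/5 = q_2/5, i.e. q_2 = q_1.
Budget: p_1·q_1 + p_2·q_1 = I, so (5·p_1 + 5·p_2)·q_1 = 5·I.
Demand: q_1*(p_1,p_2,I) = 5·I/(5·p_1 + 5·p_2), q_2* = 5·I/(5·p_1 + 5·p_2).
Here 5·27.08 + 5·19.26 = 231.7, giving q_1* = 0.9063 and q_2* = 0.9063.
Expenditure on q_2: 19.26·0.9063 = 17.4562; share = 0.4156.

share on q_2 = 0.4156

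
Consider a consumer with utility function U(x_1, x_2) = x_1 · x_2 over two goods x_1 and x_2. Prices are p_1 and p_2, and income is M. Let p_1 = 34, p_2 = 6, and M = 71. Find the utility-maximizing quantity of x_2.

The MRS is x_2/x_1. Set MRS = p_1/p_2.
Rearranging, p_2·x_2 = p_1·x_1. Substituting into the budget gives p_1·x_1·(1 + 1) = M.
Demand: x_1*(p_1,p_2,M) = 0.5·M/p_1 and x_2* = 0.5·M/p_2.
At p_1=34, p_2=6, M=71: x_2* = 0.5·71/6 = 5.9167.

x_2* = 5.9167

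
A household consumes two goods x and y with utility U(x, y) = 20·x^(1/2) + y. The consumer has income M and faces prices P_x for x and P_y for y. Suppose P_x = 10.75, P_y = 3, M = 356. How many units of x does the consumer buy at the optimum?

Thus x* = (10·P_y/P_x)² — independent of M — with the rest of income spent on y.
Plugging in: x* = (10·3/10.75)² = 7.788.

x* = 7.788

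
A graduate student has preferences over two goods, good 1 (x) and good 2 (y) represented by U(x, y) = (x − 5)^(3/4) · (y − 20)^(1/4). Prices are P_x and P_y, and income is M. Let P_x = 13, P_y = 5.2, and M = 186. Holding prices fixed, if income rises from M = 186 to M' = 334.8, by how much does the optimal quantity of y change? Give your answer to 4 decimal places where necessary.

MRS = 3·(y−20)/(x−5). Tangency with P_x/P_y gives y−20 = (1/3)·(P_x/P_y)·(x−5).
After buying the subsistence bundle (5, 20), a share 0.75 of the remaining income goes to x: x* = 5 + 0.75·(M − 5P_x − 20P_y)/P_x.
Discretionary income = 186 − 5·13 − 20·5.2 = 17; y* = 20 + 0.25·17/5.2 = 20.8173.
At M' = 334.8: y* = 27.9712. Change: 27.9712 − 20.8173 = 7.1538.

Δy* = 7.1538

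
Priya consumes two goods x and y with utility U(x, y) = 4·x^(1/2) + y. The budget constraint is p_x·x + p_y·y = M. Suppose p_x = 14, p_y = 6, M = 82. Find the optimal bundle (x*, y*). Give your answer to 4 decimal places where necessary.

x* = 0.7347, y* = 11.9524

Set MRS = p_x/p_y: 2·x^(−1/2) = p_x/p_y.
Solve: √x = 2·p_y/p_x, so x*(p_x,p_y) = (2·p_y/p_x)², and y* = (M − p_x·x*)/p_y.
Plugging in: x* = (2·6/14)² = 0.7347, y* = 11.9524.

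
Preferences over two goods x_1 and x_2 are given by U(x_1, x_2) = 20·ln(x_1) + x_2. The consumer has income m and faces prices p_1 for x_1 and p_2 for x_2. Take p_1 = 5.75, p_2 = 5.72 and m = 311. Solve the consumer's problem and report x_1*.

x_1* = 19.8957

So x_1*(p_1,p_2) = 20·p_2/p_1, independent of income; and x_2* = (m − 20·p_2)/p_2.
At the given prices: x_1* = 20·5.72/5.75 = 19.8957.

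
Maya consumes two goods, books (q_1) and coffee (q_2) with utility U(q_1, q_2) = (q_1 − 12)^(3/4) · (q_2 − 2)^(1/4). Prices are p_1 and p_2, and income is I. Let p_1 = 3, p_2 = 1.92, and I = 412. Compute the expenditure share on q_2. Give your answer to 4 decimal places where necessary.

MRS = 3·(q_2−2)/(q_1−12). Tangency with p_1/p_2 gives q_2−2 = (1/3)·(p_1/p_2)·(q_1−12).
Substituting into the budget: q_1* = 12 + 0.75·(I − 12·p_1 − 2·p_2)/p_1, and q_2* = 2 + 0.25·(…)/p_2.
Discretionary income = 412 − 12·3 − 2·1.92 = 372.16; q_1* = 12 + 0.75·372.16/3 = 105.04; q_2* = 2 + 0.25·372.16/1.92 = 50.4583.
Expenditure on q_2: 1.92·50.4583 = 96.88; share = 0.2351.

share on q_2 = 0.2351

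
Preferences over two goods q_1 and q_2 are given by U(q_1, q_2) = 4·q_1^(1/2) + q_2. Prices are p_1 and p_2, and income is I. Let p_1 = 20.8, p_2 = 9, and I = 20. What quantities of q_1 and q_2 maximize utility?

q_1* = 0.7489, q_2* = 0.4915

Solve: √q_1 = 2·p_2/p_1, so q_1*(p_1,p_2) = (2·p_2/p_1)², and q_2* = (I − p_1·q_1*)/p_2.
Plugging in: q_1* = (2·9/20.8)² = 0.7489, q_2* = 0.4915.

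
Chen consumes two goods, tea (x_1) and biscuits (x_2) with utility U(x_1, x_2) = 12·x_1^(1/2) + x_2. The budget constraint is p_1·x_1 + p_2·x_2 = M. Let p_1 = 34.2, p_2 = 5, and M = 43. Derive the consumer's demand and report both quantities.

MU_x_1 = 6/√x_1, MU_x_2 = 1. Tangency: 6/√x_1 = p_1/p_2.
Thus x_1* = (6·p_2/p_1)² — independent of M — with the rest of income spent on x_2.
Plugging in: x_1* = (6·5/34.2)² = 0.7695, x_2* = 3.3368.

x_1* = 0.7695, x_2* = 3.3368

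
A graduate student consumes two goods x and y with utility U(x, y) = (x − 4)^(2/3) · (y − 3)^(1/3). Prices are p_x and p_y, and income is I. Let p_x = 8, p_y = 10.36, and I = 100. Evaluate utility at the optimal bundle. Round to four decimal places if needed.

V = 2.2403

Substituting into the budget: x* = 4 + 2/3·(I − 4·p_x − 3·p_y)/p_x, and y* = 3 + 1/3·(…)/p_y.
Discretionary income = 100 − 4·8 − 3·10.36 = 36.92; x* = 4 + 2/3·36.92/8 = 7.0767; y* = 3 + 1/3·36.92/10.36 = 4.1879.
Utility at the optimum: U(7.0767, 4.1879) = 2.2403.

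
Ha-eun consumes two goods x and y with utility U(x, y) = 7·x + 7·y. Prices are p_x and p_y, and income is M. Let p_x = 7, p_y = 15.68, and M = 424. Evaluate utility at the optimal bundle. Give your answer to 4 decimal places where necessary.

Perfect substitutes: compare marginal utility per dollar. 7/p_x vs 7/p_y → 1 vs 0.4464.
x gives more utility per dollar, so spend all income on x: x* = M/p_x, y* = 0.
Numerically: x* = 60.5714, y* = 0.
Utility at the optimum: U(60.5714, 0) = 424.

V = 424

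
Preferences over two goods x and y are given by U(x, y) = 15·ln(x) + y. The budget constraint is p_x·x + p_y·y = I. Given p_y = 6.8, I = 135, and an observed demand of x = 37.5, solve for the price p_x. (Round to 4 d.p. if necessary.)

MU_x = 15/x, MU_y = 1. Tangency: 15/x = p_x/p_y.
So x*(p_x,p_y) = 15·p_y/p_x, independent of income; and y* = (I − 15·p_y)/p_y.
Set x* = 37.5 in the demand function and solve for p_x: p_x = 2.72.

p_x = 2.72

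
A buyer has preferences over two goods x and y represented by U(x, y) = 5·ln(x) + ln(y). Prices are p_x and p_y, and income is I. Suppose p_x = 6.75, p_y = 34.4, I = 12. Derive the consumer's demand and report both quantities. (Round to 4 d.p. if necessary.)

x* = 1.4815, y* = 0.0581

The MRS is 5·y/x. Set MRS = p_x/p_y.
So 5·p_y·y = p_x·x; combined with the budget, a share 5/6 of income goes to x.
Demand: x*(p_x,p_y,I) = 5/6·I/p_x and y* = 1/6·I/p_y.
At p_x=6.75, p_y=34.4, I=12: x* = 5/6·12/6.75 = 1.4815, y* = 0.0581.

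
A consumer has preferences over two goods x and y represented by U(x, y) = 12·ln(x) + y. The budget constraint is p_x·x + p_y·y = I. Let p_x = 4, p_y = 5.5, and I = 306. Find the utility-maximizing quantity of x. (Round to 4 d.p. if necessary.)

MU_x = 12/x, MU_y = 1. Tangency: 12/x = p_x/p_y.
So x*(p_x,p_y) = 12·p_y/p_x, independent of income; and y* = (I − 12·p_y)/p_y.
At the given prices: x* = 12·5.5/4 = 16.5.

x* = 16.5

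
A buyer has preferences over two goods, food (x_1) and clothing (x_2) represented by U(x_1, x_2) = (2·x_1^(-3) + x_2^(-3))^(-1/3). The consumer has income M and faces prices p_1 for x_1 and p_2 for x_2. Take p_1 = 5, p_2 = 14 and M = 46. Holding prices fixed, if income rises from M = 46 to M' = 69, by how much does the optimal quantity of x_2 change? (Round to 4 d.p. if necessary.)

Δx_2* = 1.0603

From the CES first-order condition, 2·(x_2/x_1)^(4) = p_1/p_2.
Solve for the ratio: x_2/x_1 = [(1/2)·p_1/p_2]^(0.25).
With the ratio pinned down, the budget gives x_1* = M/(p_1 + p_2·(x_2/x_1)) and x_2* = (x_2/x_1)·x_1*.
Numerically x_2/x_1 = 0.650059, so x_1* = 46/(5 + 14·0.650059) = 3.2622 and x_2* = 0.650059·3.2622 = 2.1206.
At M' = 69: x_2* = 3.181. Change: 3.181 − 2.1206 = 1.0603.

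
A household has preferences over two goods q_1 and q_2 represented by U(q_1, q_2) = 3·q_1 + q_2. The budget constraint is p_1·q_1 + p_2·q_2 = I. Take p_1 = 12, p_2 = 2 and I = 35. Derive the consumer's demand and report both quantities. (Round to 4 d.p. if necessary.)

q_1* = 0, q_2* = 17.5

Numerically: q_1* = 0, q_2* = 17.5.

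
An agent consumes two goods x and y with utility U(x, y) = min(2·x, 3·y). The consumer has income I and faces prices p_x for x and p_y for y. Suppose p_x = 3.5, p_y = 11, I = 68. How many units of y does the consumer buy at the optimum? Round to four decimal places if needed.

y* = 4.1846

Demand: x*(p_x,p_y,I) = 3·I/(3·p_x + 2·p_y), y* = 2·I/(3·p_x + 2·p_y).
Here 3·3.5 + 2·11 = 32.5, giving y* = 4.1846.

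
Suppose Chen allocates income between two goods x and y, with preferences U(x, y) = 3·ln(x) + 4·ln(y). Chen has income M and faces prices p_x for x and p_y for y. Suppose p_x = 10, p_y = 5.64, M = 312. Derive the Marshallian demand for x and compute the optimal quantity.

x* = 13.3714

MU_x/MU_y = (3·y)/(4·x); tangency sets this equal to p_x/p_y.
Rearranging, p_y·y = (4/3)·p_x·x. Substituting into the budget gives p_x·x·(1 + (4/3)) = M.
Demand: x*(p_x,p_y,M) = 3/7·M/p_x and y* = 4/7·M/p_y.
At p_x=10, p_y=5.64, M=312: x* = 3/7·312/10 = 13.3714.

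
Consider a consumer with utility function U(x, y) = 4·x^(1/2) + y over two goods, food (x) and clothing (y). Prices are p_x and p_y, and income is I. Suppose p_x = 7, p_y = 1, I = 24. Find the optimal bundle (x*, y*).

Set MRS = p_x/p_y: 2·x^(−1/2) = p_x/p_y.
Solve: √x = 2·p_y/p_x, so x*(p_x,p_y) = (2·p_y/p_x)², and y* = (I − p_x·x*)/p_y.
Plugging in: x* = (2·1/7)² = 0.0816, y* = 23.4286.

x* = 0.0816, y* = 23.4286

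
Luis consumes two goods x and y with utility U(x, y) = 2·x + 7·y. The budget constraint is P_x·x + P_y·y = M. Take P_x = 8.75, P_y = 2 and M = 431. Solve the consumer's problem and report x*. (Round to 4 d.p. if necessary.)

x* = 0

Linear utility — the consumer picks whichever good has higher MU/price: 2/8.75 = 0.2286 vs 7/2 = 3.5.
y gives more utility per dollar, so spend all income on y: y* = M/P_y, x* = 0.
Numerically: x* = 0, y* = 215.5.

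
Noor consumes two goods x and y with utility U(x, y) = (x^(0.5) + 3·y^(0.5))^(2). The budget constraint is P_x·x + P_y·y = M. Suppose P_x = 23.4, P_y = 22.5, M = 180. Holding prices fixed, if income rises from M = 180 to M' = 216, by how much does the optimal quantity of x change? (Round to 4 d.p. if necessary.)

Substitute y = (y/x)·x into the budget: x* = M/(P_x + P_y·(y/x)).
Numerically y/x = 9.7344, so x* = 180/(23.4 + 22.5·9.7344) = 0.7425.
At M' = 216: x* = 0.891. Change: 0.891 − 0.7425 = 0.1485.

Δx* = 0.1485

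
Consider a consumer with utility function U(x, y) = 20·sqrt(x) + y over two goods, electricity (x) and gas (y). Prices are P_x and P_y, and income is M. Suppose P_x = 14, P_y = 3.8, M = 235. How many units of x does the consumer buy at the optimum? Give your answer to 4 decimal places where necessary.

Set MRS = P_x/P_y: 10·x^(−1/2) = P_x/P_y.
Thus x* = (10·P_y/P_x)² — independent of M — with the rest of income spent on y.
Plugging in: x* = (10·3.8/14)² = 7.3673.

x* = 7.3673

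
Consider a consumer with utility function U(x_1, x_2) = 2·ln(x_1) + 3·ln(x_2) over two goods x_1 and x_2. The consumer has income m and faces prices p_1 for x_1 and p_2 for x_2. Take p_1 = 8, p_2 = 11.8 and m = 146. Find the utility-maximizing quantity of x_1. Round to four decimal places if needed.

x_1* = 7.3

Tangency: MRS = (2/3)·x_2/x_1 = p_1/p_2.
So 2·p_2·x_2 = 3·p_1·x_1; combined with the budget, a share 0.4 of income goes to x_1.
Demand: x_1*(p_1,p_2,m) = 0.4·m/p_1 and x_2* = 0.6·m/p_2.
At p_1=8, p_2=11.8, m=146: x_1* = 0.4·146/8 = 7.3.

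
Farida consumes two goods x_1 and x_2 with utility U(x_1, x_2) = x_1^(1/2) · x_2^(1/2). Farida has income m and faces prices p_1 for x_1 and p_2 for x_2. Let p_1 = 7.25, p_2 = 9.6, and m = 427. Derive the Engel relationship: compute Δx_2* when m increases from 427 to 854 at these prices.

Tangency: MRS = x_2/x_1 = p_1/p_2.
So 0.5·p_2·x_2 = 0.5·p_1·x_1; combined with the budget, a share 0.5 of income goes to x_1.
Demand: x_1*(p_1,p_2,m) = 0.5·m/p_1 and x_2* = 0.5·m/p_2.
At p_1=7.25, p_2=9.6, m=427: x_2* = 0.5·427/9.6 = 22.2396.
At m' = 854: x_2* = 44.4792. Change: 44.4792 − 22.2396 = 22.2396.

Δx_2* = 22.2396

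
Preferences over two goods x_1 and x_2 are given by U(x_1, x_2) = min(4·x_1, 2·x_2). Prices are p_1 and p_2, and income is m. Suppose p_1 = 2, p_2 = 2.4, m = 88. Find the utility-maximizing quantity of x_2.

x_2* = 25.8824

Here 2·2 + 4·2.4 = 13.6, giving x_2* = 25.8824.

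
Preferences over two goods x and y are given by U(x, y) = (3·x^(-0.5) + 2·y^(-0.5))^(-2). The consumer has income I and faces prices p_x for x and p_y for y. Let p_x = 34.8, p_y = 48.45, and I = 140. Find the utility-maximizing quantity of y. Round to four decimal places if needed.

y* = 1.3294

Numerically y/x = 0.612063, so x* = 140/(34.8 + 48.45·0.612063) = 2.1721 and y* = 0.612063·2.1721 = 1.3294.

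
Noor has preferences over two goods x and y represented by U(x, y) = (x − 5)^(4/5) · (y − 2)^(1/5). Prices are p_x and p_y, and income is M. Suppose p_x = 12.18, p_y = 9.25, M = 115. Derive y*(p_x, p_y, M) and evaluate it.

Let x' = x−5, y' = y−2. MRS = 4·y'/x' = p_x/p_y.
After buying the subsistence bundle (5, 2), a share 0.8 of the remaining income goes to x: x* = 5 + 0.8·(M − 5p_x − 2p_y)/p_x.
Discretionary income = 115 − 5·12.18 − 2·9.25 = 35.6; y* = 2 + 0.2·35.6/9.25 = 2.7697.

y* = 2.7697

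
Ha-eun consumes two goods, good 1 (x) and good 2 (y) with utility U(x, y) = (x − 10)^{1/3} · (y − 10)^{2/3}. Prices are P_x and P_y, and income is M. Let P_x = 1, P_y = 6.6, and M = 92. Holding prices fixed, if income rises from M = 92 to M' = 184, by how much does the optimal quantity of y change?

After buying the subsistence bundle (10, 10), a share 1/3 of the remaining income goes to x: x* = 10 + 1/3·(M − 10P_x − 10P_y)/P_x.
Discretionary income = 92 − 10·1 − 10·6.6 = 16; y* = 10 + 2/3·16/6.6 = 11.6162.
At M' = 184: y* = 20.9091. Change: 20.9091 − 11.6162 = 9.2929.

Δy* = 9.2929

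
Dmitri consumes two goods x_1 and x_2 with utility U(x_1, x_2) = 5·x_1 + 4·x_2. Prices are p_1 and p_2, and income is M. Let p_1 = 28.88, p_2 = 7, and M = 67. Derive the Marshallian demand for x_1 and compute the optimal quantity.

x_1* = 0

Numerically: x_1* = 0, x_2* = 9.5714.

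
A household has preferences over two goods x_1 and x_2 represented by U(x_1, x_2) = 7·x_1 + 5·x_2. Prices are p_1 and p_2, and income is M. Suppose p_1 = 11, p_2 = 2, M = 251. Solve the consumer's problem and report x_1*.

x_1* = 0

Perfect substitutes: compare marginal utility per dollar. 7/p_1 vs 5/p_2 → 0.6364 vs 2.5.
x_2 gives more utility per dollar, so spend all income on x_2: x_2* = M/p_2, x_1* = 0.
Numerically: x_1* = 0, x_2* = 125.5.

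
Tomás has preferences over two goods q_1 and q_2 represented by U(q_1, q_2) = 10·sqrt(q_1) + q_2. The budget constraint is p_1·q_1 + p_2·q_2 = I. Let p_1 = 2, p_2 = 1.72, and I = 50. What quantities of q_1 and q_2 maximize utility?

q_1* = 18.49, q_2* = 7.5698

Thus q_1* = (5·p_2/p_1)² — independent of I — with the rest of income spent on q_2.
Plugging in: q_1* = (5·1.72/2)² = 18.49, q_2* = 7.5698.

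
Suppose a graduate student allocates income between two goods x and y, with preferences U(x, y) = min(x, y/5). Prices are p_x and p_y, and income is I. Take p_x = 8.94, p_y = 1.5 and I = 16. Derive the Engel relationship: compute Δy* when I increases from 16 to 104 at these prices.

Here 8.94 + 5·1.5 = 16.44, giving y* = 4.8662.
At I' = 104: y* = 31.6302. Change: 31.6302 − 4.8662 = 26.764.

Δy* = 26.764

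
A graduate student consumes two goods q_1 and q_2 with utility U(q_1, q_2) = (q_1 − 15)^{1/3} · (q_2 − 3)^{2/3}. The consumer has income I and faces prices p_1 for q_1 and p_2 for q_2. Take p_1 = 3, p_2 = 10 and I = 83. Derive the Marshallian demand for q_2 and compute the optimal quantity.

q_2* = 3.5333

This is Cobb-Douglas in (q_1−15, q_2−3): tangency gives 1/3·p_2·(q_2−3) = 2/3·p_1·(q_1−15).
Substituting into the budget: q_1* = 15 + 1/3·(I − 15·p_1 − 3·p_2)/p_1, and q_2* = 3 + 2/3·(…)/p_2.
Discretionary income = 83 − 15·3 − 3·10 = 8; q_2* = 3 + 2/3·8/10 = 3.5333.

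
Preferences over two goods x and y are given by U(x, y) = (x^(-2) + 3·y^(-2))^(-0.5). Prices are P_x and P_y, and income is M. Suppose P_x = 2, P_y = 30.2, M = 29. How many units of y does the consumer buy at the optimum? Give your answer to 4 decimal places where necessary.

With the ratio pinned down, the budget gives x* = M/(P_x + P_y·(y/x)) and y* = (y/x)·x*.
Numerically y/x = 0.58351, so x* = 29/(2 + 30.2·0.58351) = 1.4779 and y* = 0.58351·1.4779 = 0.8624.

y* = 0.8624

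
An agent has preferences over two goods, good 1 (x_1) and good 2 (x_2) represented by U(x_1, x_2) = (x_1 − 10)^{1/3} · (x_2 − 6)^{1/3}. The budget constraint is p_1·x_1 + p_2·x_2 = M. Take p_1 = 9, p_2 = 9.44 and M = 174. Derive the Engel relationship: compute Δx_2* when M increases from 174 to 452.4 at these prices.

Δx_2* = 14.7458

Let x_1' = x_1−10, x_2' = x_2−6. MRS = x_2'/x_1' = p_1/p_2.
After buying the subsistence bundle (10, 6), a share 0.5 of the remaining income goes to x_1: x_1* = 10 + 0.5·(M − 10p_1 − 6p_2)/p_1.
Discretionary income = 174 − 10·9 − 6·9.44 = 27.36; x_2* = 6 + 0.5·27.36/9.44 = 7.4492.
At M' = 452.4: x_2* = 22.1949. Change: 22.1949 − 7.4492 = 14.7458.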